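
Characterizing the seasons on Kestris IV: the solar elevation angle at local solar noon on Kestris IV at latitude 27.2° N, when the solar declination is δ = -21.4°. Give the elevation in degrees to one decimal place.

At local noon the hour angle is zero, so the zenith angle equals |ϕ − δ| = |+27.2° − (-21.400°)| = 48.600°.
Elevation = 90° − 48.600° = 41.4°.

41.4°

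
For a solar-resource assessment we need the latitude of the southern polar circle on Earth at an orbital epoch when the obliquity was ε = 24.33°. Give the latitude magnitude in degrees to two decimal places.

65.67°

The polar circle is the lowest latitude that experiences at least one full rotation of continuous darkness at the northern-summer solstice; it lies at |φ| = 90° − ε = 90° − 24.33° = 65.67°.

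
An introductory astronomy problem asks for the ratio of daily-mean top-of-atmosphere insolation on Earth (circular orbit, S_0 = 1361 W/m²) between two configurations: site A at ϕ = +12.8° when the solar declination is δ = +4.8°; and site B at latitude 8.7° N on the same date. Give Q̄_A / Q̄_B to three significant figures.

— Configuration A (ϕ=+12.8°):
cos h₀ = −tan(+12.8°) tan(+4.800°) = -0.0191, h₀ = 1.5899 rad.
Bracket: h₀ sin ϕ sin δ + cos ϕ cos δ sin h₀ = 1.5899×0.22155×0.08368 + 0.97515×0.99649×0.99982 = 0.029476 + 0.971552 = 1.001028.
Q̄ = (S_0/π) × [bracket] = (1361/π) × 1.001028 = 433.67 W/m².
— Configuration B (ϕ=+8.7°):
cos h₀ = −tan(+8.7°) tan(+4.800°) = -0.0128, h₀ = 1.5836 rad.
Bracket: h₀ sin ϕ sin δ + cos ϕ cos δ sin h₀ = 1.5836×0.15126×0.08368 + 0.98849×0.99649×0.99992 = 0.020044 + 0.984942 = 1.004986.
Q̄ = (S_0/π) × [bracket] = (1361/π) × 1.004986 = 435.38 W/m².
Ratio Q̄_A / Q̄_B = 433.67 / 435.38 = 0.9961.

Q̄_A / Q̄_B ≈ 0.996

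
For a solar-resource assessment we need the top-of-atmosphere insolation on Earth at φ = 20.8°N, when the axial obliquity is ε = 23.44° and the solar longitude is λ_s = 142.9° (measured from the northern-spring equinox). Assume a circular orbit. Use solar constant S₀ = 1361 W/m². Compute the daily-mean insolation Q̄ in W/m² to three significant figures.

Solar declination: sin δ = sin ε · sin λ_s = sin 23.44° × sin 142.9° = 0.23995, so δ = +13.884°.
cos H₀ = −tan(+20.8°) tan(+13.884°) = -0.0939, H₀ = 1.6648 rad.
Bracket: H₀ sin φ sin δ + cos φ cos δ sin H₀ = 1.6648×0.35511×0.23995 + 0.93483×0.97079×0.99558 = 0.141855 + 0.903512 = 1.045367.
Q̄ = (S₀/π) × [bracket] = (1361/π) × 1.045367 = 452.9 W/m².

Q̄ ≈ 453 W/m²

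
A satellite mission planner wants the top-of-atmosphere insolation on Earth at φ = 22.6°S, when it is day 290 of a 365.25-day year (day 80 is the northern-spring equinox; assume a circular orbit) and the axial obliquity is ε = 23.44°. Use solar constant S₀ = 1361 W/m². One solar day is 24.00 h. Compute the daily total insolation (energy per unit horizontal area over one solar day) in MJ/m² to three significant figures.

38.2 MJ/m²

Solar longitude: λ_s = 360° × (290 − 80)/365.25 = 206.982°.
sin δ = sin 23.44° × sin 206.982° = -0.18048, so δ = -10.398°.
cos H₀ = −tan(-22.6°) tan(-10.398°) = -0.0764, H₀ = 1.6473 rad.
Bracket: H₀ sin φ sin δ + cos φ cos δ sin H₀ = 1.6473×-0.38430×-0.18048 + 0.92321×0.98358×0.99708 = 0.114254 + 0.905399 = 1.019653.
Q̄ = (S₀/π) × [bracket] = (1361/π) × 1.019653 = 441.73 W/m².
Daily total = Q̄ × 24.00 h × 3600 s/h = 441.73 × 24.00 × 3600 / 10⁶ = 38.17 MJ/m².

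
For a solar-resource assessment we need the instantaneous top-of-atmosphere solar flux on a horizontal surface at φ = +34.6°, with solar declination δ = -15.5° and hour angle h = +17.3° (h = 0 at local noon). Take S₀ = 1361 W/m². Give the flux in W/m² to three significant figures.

cos θ_z = sin φ sin δ + cos φ cos δ cos h = -0.151750 + 0.757316 = 0.605566.
Flux = S₀ · cos θ_z = 1361 × 0.605566 = 824.2 W/m².

824 W/m²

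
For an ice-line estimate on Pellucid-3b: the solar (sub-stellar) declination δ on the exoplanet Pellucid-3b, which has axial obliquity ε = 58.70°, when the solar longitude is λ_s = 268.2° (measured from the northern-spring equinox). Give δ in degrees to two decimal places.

sin δ = sin ε · sin λ_s = sin 58.70° × sin 268.2° = -0.854037.
δ = arcsin(-0.854037) = -58.65°.

δ = -58.65°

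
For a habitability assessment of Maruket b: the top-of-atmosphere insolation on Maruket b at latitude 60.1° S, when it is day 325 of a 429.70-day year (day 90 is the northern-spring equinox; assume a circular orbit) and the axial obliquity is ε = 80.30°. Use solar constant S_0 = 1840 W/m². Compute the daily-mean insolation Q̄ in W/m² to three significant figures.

Solar longitude: L_s = 360° × (325 − 90)/429.70 = 196.882°.
sin δ = sin 80.30° × sin 196.882° = -0.28624, so δ = -16.633°.
cos h₀ = −tan(-60.1°) tan(-16.633°) = -0.5195, h₀ = 2.1171 rad.
Bracket: h₀ sin ϕ sin δ + cos ϕ cos δ sin h₀ = 2.1171×-0.86690×-0.28624 + 0.49849×0.95816×0.85445 = 0.525340 + 0.408114 = 0.933454.
Q̄ = (S_0/π) × [bracket] = (1840/π) × 0.933454 = 546.7 W/m².

Q̄ ≈ 547 W/m²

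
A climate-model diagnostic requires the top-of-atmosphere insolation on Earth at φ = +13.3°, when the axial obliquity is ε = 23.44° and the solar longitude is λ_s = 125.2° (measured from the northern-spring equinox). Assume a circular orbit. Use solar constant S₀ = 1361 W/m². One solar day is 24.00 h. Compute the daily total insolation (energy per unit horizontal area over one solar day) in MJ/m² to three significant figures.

Solar declination: sin δ = sin ε · sin λ_s = sin 23.44° × sin 125.2° = 0.32505, so δ = +18.969°.
cos H₀ = −tan(+13.3°) tan(+18.969°) = -0.0813, H₀ = 1.6521 rad.
Bracket: H₀ sin φ sin δ + cos φ cos δ sin H₀ = 1.6521×0.23005×0.32505 + 0.97318×0.94570×0.99669 = 0.123540 + 0.917290 = 1.040830.
Q̄ = (S₀/π) × [bracket] = (1361/π) × 1.040830 = 450.91 W/m².
Daily total = Q̄ × 24.00 h × 3600 s/h = 450.91 × 24.00 × 3600 / 10⁶ = 38.96 MJ/m².

39.0 MJ/m²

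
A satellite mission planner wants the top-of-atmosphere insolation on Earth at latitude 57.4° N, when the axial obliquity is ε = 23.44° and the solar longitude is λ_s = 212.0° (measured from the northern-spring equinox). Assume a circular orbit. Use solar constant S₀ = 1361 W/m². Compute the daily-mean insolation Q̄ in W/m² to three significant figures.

Q̄ ≈ 120 W/m²

Solar declination: sin δ = sin ε · sin λ_s = sin 23.44° × sin 212.0° = -0.21080, so δ = -12.169°.
cos H₀ = −tan(+57.4°) tan(-12.169°) = 0.3372, H₀ = 1.2269 rad.
Bracket: H₀ sin φ sin δ + cos φ cos δ sin H₀ = 1.2269×0.84245×-0.21080 + 0.53877×0.97753×0.94144 = -0.217883 + 0.495822 = 0.277939.
Q̄ = (S₀/π) × [bracket] = (1361/π) × 0.277939 = 120.4 W/m².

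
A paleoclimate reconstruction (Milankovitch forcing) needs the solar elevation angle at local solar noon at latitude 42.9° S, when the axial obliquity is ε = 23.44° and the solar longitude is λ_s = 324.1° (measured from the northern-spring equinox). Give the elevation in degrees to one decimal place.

60.6°

Solar declination: sin δ = sin ε · sin λ_s = sin 23.44° × sin 324.1° = -0.23325, so δ = -13.489°.
At local noon the hour angle is zero, so the zenith angle equals |φ − δ| = |-42.9° − (-13.489°)| = 29.411°.
Elevation = 90° − 29.411° = 60.6°.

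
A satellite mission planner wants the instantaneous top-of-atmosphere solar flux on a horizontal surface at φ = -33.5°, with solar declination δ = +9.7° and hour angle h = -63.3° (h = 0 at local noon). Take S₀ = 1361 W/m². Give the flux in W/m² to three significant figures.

cos θ_z = sin φ sin δ + cos φ cos δ cos h = -0.092996 + 0.369324 = 0.276328.
Flux = S₀ · cos θ_z = 1361 × 0.276328 = 376.1 W/m².

376 W/m²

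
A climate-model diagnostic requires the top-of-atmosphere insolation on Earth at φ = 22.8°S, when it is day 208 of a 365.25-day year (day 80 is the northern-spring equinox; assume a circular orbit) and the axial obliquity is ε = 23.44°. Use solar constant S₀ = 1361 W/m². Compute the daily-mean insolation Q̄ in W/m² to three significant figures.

Q̄ ≈ 297 W/m²

Solar longitude: λ_s = 360° × (208 − 80)/365.25 = 126.160°.
sin δ = sin 23.44° × sin 126.160° = 0.32116, so δ = +18.733°.
cos H₀ = −tan(-22.8°) tan(+18.733°) = 0.1426, H₀ = 1.4278 rad.
Bracket: H₀ sin φ sin δ + cos φ cos δ sin H₀ = 1.4278×-0.38752×0.32116 + 0.92186×0.94702×0.98979 = -0.177698 + 0.864106 = 0.686408.
Q̄ = (S₀/π) × [bracket] = (1361/π) × 0.686408 = 297.4 W/m².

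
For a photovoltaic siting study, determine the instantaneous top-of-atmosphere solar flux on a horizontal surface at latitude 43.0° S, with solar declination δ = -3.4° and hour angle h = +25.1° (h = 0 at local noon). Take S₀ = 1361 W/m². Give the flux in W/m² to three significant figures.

955 W/m²

cos θ_z = sin φ sin δ + cos φ cos δ cos h = 0.040447 + 0.661125 = 0.701572.
Flux = S₀ · cos θ_z = 1361 × 0.701572 = 954.8 W/m².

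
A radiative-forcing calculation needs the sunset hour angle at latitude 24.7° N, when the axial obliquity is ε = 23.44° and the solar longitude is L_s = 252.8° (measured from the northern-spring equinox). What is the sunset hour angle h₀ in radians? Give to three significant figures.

Solar declination: sin δ = sin ε · sin L_s = sin 23.44° × sin 252.8° = -0.38000, so δ = -22.334°.
cos h₀ = −tan ϕ · tan δ = −tan(+24.7°) × tan(-22.334°) = 0.1890, so h₀ = 1.3807 rad = 79.11°.

h₀ = 1.38 rad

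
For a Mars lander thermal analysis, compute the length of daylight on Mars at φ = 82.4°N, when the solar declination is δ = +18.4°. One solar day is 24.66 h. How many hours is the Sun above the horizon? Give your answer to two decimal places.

24.66 h

Sunrise equation: cos H₀ = −tan φ · tan δ = -2.4931 ≤ −1, so the Sun never sets (polar day) and H₀ = π.
Daylight = 2H₀/(2π) × 24.66 h = (3.1416/π) × 24.66 = 24.66 h.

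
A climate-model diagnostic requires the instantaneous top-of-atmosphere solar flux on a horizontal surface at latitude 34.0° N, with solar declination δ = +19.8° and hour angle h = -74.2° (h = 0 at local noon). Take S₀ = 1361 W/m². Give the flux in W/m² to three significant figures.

547 W/m²

cos θ_z = sin φ sin δ + cos φ cos δ cos h = 0.189420 + 0.212386 = 0.401806.
Flux = S₀ · cos θ_z = 1361 × 0.401806 = 546.9 W/m².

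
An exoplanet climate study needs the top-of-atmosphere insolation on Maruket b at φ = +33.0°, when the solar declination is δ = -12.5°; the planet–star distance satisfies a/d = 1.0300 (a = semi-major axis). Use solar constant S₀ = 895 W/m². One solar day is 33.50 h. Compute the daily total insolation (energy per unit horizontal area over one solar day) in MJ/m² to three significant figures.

cos H₀ = −tan(+33.0°) tan(-12.500°) = 0.1440, H₀ = 1.4263 rad.
Bracket: H₀ sin φ sin δ + cos φ cos δ sin H₀ = 1.4263×0.54464×-0.21644 + 0.83867×0.97630×0.98958 = -0.168135 + 0.810262 = 0.642127.
Inverse-square distance factor (a/d)² = 1.0300² = 1.060900.
Q̄ = (S₀/π) × 1.060900 × [bracket] = (895/π) × 1.060900 × 0.642127 = 194.07 W/m².
Daily total = Q̄ × 33.50 h × 3600 s/h = 194.07 × 33.50 × 3600 / 10⁶ = 23.40 MJ/m².

23.4 MJ/m²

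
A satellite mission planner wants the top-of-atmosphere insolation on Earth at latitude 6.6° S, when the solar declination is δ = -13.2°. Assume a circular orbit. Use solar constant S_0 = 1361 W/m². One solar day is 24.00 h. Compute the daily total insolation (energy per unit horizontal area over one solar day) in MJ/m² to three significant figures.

cos h₀ = −tan(-6.6°) tan(-13.200°) = -0.0271, h₀ = 1.5979 rad.
Bracket: h₀ sin ϕ sin δ + cos ϕ cos δ sin h₀ = 1.5979×-0.11494×-0.22835 + 0.99337×0.97358×0.99963 = 0.041939 + 0.966767 = 1.008706.
Q̄ = (S_0/π) × [bracket] = (1361/π) × 1.008706 = 436.99 W/m².
Daily total = Q̄ × 24.00 h × 3600 s/h = 436.99 × 24.00 × 3600 / 10⁶ = 37.76 MJ/m².

37.8 MJ/m²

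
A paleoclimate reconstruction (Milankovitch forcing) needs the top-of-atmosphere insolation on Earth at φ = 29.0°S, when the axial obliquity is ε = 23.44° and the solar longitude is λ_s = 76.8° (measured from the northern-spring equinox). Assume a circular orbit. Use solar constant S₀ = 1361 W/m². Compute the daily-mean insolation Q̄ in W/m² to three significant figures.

Q̄ ≈ 231 W/m²

Solar declination: sin δ = sin ε · sin λ_s = sin 23.44° × sin 76.8° = 0.38728, so δ = +22.785°.
cos H₀ = −tan(-29.0°) tan(+22.785°) = 0.2328, H₀ = 1.3358 rad.
Bracket: H₀ sin φ sin δ + cos φ cos δ sin H₀ = 1.3358×-0.48481×0.38728 + 0.87462×0.92196×0.97251 = -0.250806 + 0.784198 = 0.533392.
Q̄ = (S₀/π) × [bracket] = (1361/π) × 0.533392 = 231.1 W/m².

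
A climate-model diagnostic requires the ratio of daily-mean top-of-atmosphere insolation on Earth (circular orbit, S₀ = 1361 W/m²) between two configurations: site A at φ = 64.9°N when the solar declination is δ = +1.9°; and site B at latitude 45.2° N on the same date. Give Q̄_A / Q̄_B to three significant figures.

— Configuration A (φ=+64.9°):
cos H₀ = −tan(+64.9°) tan(+1.900°) = -0.0708, H₀ = 1.6417 rad.
Bracket: H₀ sin φ sin δ + cos φ cos δ sin H₀ = 1.6417×0.90557×0.03316 + 0.42420×0.99945×0.99749 = 0.049298 + 0.422903 = 0.472201.
Q̄ = (S₀/π) × [bracket] = (1361/π) × 0.472201 = 204.57 W/m².
— Configuration B (φ=+45.2°):
cos H₀ = −tan(+45.2°) tan(+1.900°) = -0.0334, H₀ = 1.6042 rad.
Bracket: H₀ sin φ sin δ + cos φ cos δ sin H₀ = 1.6042×0.70957×0.03316 + 0.70463×0.99945×0.99944 = 0.037746 + 0.703848 = 0.741594.
Q̄ = (S₀/π) × [bracket] = (1361/π) × 0.741594 = 321.27 W/m².
Ratio Q̄_A / Q̄_B = 204.57 / 321.27 = 0.6368.

Q̄_A / Q̄_B ≈ 0.637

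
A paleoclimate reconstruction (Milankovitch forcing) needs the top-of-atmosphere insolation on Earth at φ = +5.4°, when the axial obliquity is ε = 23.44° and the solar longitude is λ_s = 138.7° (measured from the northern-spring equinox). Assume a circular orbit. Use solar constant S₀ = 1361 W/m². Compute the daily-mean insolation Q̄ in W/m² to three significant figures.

Solar declination: sin δ = sin ε · sin λ_s = sin 23.44° × sin 138.7° = 0.26254, so δ = +15.221°.
cos H₀ = −tan(+5.4°) tan(+15.221°) = -0.0257, H₀ = 1.5965 rad.
Bracket: H₀ sin φ sin δ + cos φ cos δ sin H₀ = 1.5965×0.09411×0.26254 + 0.99556×0.96492×0.99967 = 0.039446 + 0.960319 = 0.999765.
Q̄ = (S₀/π) × [bracket] = (1361/π) × 0.999765 = 433.1 W/m².

Q̄ ≈ 433 W/m²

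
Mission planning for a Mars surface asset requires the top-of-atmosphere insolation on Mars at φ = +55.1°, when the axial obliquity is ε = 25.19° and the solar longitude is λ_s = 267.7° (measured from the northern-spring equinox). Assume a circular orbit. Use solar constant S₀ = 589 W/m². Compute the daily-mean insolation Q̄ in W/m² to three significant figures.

Q̄ ≈ 17.4 W/m²

Solar declination: sin δ = sin ε · sin λ_s = sin 25.19° × sin 267.7° = -0.42528, so δ = -25.168°.
cos H₀ = −tan(+55.1°) tan(-25.168°) = 0.6736, H₀ = 0.8318 rad.
Bracket: H₀ sin φ sin δ + cos φ cos δ sin H₀ = 0.8318×0.82015×-0.42528 + 0.57215×0.90506×0.73912 = -0.290126 + 0.382739 = 0.092613.
Q̄ = (S₀/π) × [bracket] = (589/π) × 0.092613 = 17.36 W/m².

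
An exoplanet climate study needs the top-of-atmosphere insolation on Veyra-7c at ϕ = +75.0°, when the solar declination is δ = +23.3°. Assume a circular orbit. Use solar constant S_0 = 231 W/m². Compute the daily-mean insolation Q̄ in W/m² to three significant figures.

Q̄ ≈ 88.3 W/m²

cos h₀ = −tan(+75.0°) tan(+23.300°) = -1.6073 ≤ −1 ⇒ polar day, h₀ = π.
Bracket: h₀ sin ϕ sin δ + cos ϕ cos δ sin h₀ = 3.1416×0.96593×0.39555 + 0.25882×0.91845×0.00000 = 1.200322 + 0.000000 = 1.200322.
Q̄ = (S_0/π) × [bracket] = (231/π) × 1.200322 = 88.26 W/m².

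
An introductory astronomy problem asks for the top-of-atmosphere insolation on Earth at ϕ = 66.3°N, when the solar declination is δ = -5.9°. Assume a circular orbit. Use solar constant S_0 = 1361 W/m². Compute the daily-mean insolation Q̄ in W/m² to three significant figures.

cos h₀ = −tan(+66.3°) tan(-5.900°) = 0.2354, h₀ = 1.3332 rad.
Bracket: h₀ sin ϕ sin δ + cos ϕ cos δ sin h₀ = 1.3332×0.91566×-0.10279 + 0.40195×0.99470×0.97189 = -0.125482 + 0.388581 = 0.263099.
Q̄ = (S_0/π) × [bracket] = (1361/π) × 0.263099 = 114.0 W/m².

Q̄ ≈ 114 W/m²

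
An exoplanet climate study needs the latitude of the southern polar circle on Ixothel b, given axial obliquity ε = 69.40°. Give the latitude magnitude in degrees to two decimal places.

20.60°

The polar circle is the lowest latitude that experiences at least one full rotation of continuous darkness at the northern-summer solstice; it lies at |ϕ| = 90° − ε = 90° − 69.40° = 20.60°.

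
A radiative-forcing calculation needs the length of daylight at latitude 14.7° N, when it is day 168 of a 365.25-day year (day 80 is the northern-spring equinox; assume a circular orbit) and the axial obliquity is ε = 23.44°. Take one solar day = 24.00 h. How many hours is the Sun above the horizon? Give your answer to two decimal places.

12.87 h

Solar longitude: L_s = 360° × (168 − 80)/365.25 = 86.735°.
sin δ = sin 23.44° × sin 86.735° = 0.39714, so δ = +23.400°.
cos h₀ = −tan ϕ · tan δ = −tan(+14.7°) × tan(+23.400°) = -0.1135, so h₀ = 1.6846 rad = 96.52°.
Daylight = 2h₀/(2π) × 24.00 h = (1.6846/π) × 24.00 = 12.87 h.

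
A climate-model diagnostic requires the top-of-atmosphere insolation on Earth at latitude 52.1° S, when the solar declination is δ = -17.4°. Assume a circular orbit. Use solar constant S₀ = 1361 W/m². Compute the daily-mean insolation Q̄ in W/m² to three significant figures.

Q̄ ≈ 435 W/m²

cos H₀ = −tan(-52.1°) tan(-17.400°) = -0.4026, H₀ = 1.9851 rad.
Bracket: H₀ sin φ sin δ + cos φ cos δ sin H₀ = 1.9851×-0.78908×-0.29904 + 0.61429×0.95424×0.91540 = 0.468417 + 0.536589 = 1.005006.
Q̄ = (S₀/π) × [bracket] = (1361/π) × 1.005006 = 435.4 W/m².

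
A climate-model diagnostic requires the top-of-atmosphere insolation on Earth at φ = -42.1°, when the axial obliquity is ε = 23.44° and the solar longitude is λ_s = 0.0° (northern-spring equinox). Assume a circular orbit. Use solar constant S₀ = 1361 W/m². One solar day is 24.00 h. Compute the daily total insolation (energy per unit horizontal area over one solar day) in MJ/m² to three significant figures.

27.8 MJ/m²

Solar declination: sin δ = sin ε · sin λ_s = sin 23.44° × sin 0.0° = 0.00000, so δ = +0.000°.
cos H₀ = −tan(-42.1°) tan(+0.000°) = 0.0000, H₀ = 1.5708 rad.
Bracket: H₀ sin φ sin δ + cos φ cos δ sin H₀ = 1.5708×-0.67043×0.00000 + 0.74198×1.00000×1.00000 = -0.000000 + 0.741980 = 0.741980.
Q̄ = (S₀/π) × [bracket] = (1361/π) × 0.741980 = 321.44 W/m².
Daily total = Q̄ × 24.00 h × 3600 s/h = 321.44 × 24.00 × 3600 / 10⁶ = 27.77 MJ/m².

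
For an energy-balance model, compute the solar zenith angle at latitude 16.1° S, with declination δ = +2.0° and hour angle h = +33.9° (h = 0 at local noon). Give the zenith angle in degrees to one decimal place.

cos θ_z = sin ϕ sin δ + cos ϕ cos δ cos h = -0.009678 + 0.796973 = 0.787295.
θ_z = arccos(0.787295) = 38.1°.

θ_z = 38.1°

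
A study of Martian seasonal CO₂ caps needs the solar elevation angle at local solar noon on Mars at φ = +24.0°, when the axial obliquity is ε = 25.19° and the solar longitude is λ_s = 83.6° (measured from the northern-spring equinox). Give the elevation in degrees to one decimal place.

89.0°

Solar declination: sin δ = sin ε · sin λ_s = sin 25.19° × sin 83.6° = 0.42297, so δ = +25.022°.
At local noon the hour angle is zero, so the zenith angle equals |φ − δ| = |+24.0° − (+25.022°)| = 1.022°.
Elevation = 90° − 1.022° = 89.0°.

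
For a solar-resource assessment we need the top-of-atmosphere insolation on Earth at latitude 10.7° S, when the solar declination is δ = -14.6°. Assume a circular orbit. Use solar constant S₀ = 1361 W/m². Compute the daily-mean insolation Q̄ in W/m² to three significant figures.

Q̄ ≈ 444 W/m²

cos H₀ = −tan(-10.7°) tan(-14.600°) = -0.0492, H₀ = 1.6200 rad.
Bracket: H₀ sin φ sin δ + cos φ cos δ sin H₀ = 1.6200×-0.18567×-0.25207 + 0.98261×0.96771×0.99879 = 0.075819 + 0.949731 = 1.025550.
Q̄ = (S₀/π) × [bracket] = (1361/π) × 1.025550 = 444.3 W/m².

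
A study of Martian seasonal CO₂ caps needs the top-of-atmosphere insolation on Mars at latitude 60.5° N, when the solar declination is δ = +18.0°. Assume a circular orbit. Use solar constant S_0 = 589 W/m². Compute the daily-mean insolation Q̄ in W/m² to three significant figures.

cos h₀ = −tan(+60.5°) tan(+18.000°) = -0.5743, h₀ = 2.1825 rad.
Bracket: h₀ sin ϕ sin δ + cos ϕ cos δ sin h₀ = 2.1825×0.87036×0.30902 + 0.49242×0.95106×0.81865 = 0.587002 + 0.383391 = 0.970393.
Q̄ = (S_0/π) × [bracket] = (589/π) × 0.970393 = 181.9 W/m².

Q̄ ≈ 182 W/m²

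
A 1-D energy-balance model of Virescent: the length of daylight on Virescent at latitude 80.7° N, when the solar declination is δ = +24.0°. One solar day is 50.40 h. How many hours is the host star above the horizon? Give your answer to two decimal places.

Sunrise equation: cos h₀ = −tan ϕ · tan δ = -2.7188 ≤ −1, so the host star never sets (polar day) and h₀ = π.
Daylight = 2h₀/(2π) × 50.40 h = (3.1416/π) × 50.40 = 50.40 h.

50.40 h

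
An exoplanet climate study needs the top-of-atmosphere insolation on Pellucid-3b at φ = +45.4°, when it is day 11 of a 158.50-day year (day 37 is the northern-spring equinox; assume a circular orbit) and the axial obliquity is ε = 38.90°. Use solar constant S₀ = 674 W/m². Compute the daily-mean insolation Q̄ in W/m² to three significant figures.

Solar longitude: λ_s = 360° × (11 − 37)/158.50 = -59.054°, i.e. -59.054° + 360° = 300.946°.
sin δ = sin 38.90° × sin 300.946° = -0.53857, so δ = -32.586°.
cos H₀ = −tan(+45.4°) tan(-32.586°) = 0.6482, H₀ = 0.8656 rad.
Bracket: H₀ sin φ sin δ + cos φ cos δ sin H₀ = 0.8656×0.71203×-0.53857 + 0.70215×0.84258×0.76149 = -0.331939 + 0.450511 = 0.118572.
Q̄ = (S₀/π) × [bracket] = (674/π) × 0.118572 = 25.44 W/m².

Q̄ ≈ 25.4 W/m²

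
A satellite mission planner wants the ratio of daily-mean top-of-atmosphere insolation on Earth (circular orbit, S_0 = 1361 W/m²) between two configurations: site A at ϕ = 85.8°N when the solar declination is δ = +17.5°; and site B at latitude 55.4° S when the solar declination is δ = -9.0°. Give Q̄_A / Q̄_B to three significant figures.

— Configuration A (ϕ=+85.8°):
cos h₀ = −tan(+85.8°) tan(+17.500°) = -4.2936 ≤ −1 ⇒ polar day, h₀ = π.
Bracket: h₀ sin ϕ sin δ + cos ϕ cos δ sin h₀ = 3.1416×0.99731×0.30071 + 0.07324×0.95372×0.00000 = 0.942169 + 0.000000 = 0.942169.
Q̄ = (S_0/π) × [bracket] = (1361/π) × 0.942169 = 408.17 W/m².
— Configuration B (ϕ=-55.4°):
cos h₀ = −tan(-55.4°) tan(-9.000°) = -0.2296, h₀ = 1.8025 rad.
Bracket: h₀ sin ϕ sin δ + cos ϕ cos δ sin h₀ = 1.8025×-0.82314×-0.15643 + 0.56784×0.98769×0.97329 = 0.232097 + 0.545870 = 0.777967.
Q̄ = (S_0/π) × [bracket] = (1361/π) × 0.777967 = 337.03 W/m².
Ratio Q̄_A / Q̄_B = 408.17 / 337.03 = 1.211.

Q̄_A / Q̄_B ≈ 1.21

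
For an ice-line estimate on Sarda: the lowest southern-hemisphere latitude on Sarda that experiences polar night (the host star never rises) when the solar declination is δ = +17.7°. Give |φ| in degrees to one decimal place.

|φ| = 72.3°

Polar night requires cos H₀ = −tan φ tan δ ≥ 1, i.e. tan φ tan δ ≤ −1.
The boundary is |tan φ| · |tan δ| = 1, so |φ| = 90° − |δ| = 90° − 17.7° = 72.3° in the southern hemisphere.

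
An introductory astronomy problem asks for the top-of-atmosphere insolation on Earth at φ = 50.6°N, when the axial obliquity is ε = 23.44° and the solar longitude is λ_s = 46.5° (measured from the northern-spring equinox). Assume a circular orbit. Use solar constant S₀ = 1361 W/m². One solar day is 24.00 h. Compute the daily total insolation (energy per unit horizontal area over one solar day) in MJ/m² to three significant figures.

Solar declination: sin δ = sin ε · sin λ_s = sin 23.44° × sin 46.5° = 0.28855, so δ = +16.771°.
cos H₀ = −tan(+50.6°) tan(+16.771°) = -0.3669, H₀ = 1.9465 rad.
Bracket: H₀ sin φ sin δ + cos φ cos δ sin H₀ = 1.9465×0.77273×0.28855 + 0.63473×0.95747×0.93027 = 0.434014 + 0.565358 = 0.999372.
Q̄ = (S₀/π) × [bracket] = (1361/π) × 0.999372 = 432.95 W/m².
Daily total = Q̄ × 24.00 h × 3600 s/h = 432.95 × 24.00 × 3600 / 10⁶ = 37.41 MJ/m².

37.4 MJ/m²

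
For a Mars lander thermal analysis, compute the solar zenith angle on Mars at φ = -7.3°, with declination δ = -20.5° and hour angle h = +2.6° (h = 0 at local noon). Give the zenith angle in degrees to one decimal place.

θ_z = 13.4°

cos θ_z = sin φ sin δ + cos φ cos δ cos h = 0.044499 + 0.928124 = 0.972623.
θ_z = arccos(0.972623) = 13.4°.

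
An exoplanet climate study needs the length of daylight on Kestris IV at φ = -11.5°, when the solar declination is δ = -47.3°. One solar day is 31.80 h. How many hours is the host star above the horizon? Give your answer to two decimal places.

18.15 h

cos H₀ = −tan φ · tan δ = −tan(-11.5°) × tan(-47.300°) = -0.2205, so H₀ = 1.7931 rad = 102.74°.
Daylight = 2H₀/(2π) × 31.80 h = (1.7931/π) × 31.80 = 18.15 h.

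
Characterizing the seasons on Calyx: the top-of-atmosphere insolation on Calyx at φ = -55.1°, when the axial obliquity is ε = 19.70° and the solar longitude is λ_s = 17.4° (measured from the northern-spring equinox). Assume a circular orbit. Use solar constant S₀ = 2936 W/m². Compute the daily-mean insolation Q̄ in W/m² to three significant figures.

Q̄ ≈ 416 W/m²

Solar declination: sin δ = sin ε · sin λ_s = sin 19.70° × sin 17.4° = 0.10081, so δ = +5.786°.
cos H₀ = −tan(-55.1°) tan(+5.786°) = 0.1452, H₀ = 1.4250 rad.
Bracket: H₀ sin φ sin δ + cos φ cos δ sin H₀ = 1.4250×-0.82015×0.10081 + 0.57215×0.99491×0.98940 = -0.117818 + 0.563204 = 0.445386.
Q̄ = (S₀/π) × [bracket] = (2936/π) × 0.445386 = 416.2 W/m².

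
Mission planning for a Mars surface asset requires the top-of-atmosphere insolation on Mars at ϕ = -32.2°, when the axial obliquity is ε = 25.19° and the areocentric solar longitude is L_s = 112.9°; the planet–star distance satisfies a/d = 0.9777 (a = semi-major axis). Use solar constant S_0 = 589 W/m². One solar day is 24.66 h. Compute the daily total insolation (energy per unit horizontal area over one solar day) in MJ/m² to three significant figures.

7.61 MJ/m²

sin δ = sin 25.19° × sin 112.9° = 0.39208, so δ = +23.084°.
cos h₀ = −tan(-32.2°) tan(+23.084°) = 0.2684, h₀ = 1.2991 rad.
Bracket: h₀ sin ϕ sin δ + cos ϕ cos δ sin h₀ = 1.2991×-0.53288×0.39208 + 0.84619×0.91993×0.96331 = -0.271423 + 0.749875 = 0.478452.
Inverse-square distance factor (a/d)² = 0.9777² = 0.955897.
Q̄ = (S_0/π) × 0.955897 × [bracket] = (589/π) × 0.955897 × 0.478452 = 85.746 W/m².
Daily total = Q̄ × 24.66 h × 3600 s/h = 85.746 × 24.66 × 3600 / 10⁶ = 7.612 MJ/m².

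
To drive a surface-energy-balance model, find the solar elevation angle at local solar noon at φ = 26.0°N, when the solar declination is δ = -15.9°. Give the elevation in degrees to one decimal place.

At local noon the hour angle is zero, so the zenith angle equals |φ − δ| = |+26.0° − (-15.900°)| = 41.900°.
Elevation = 90° − 41.900° = 48.1°.

48.1°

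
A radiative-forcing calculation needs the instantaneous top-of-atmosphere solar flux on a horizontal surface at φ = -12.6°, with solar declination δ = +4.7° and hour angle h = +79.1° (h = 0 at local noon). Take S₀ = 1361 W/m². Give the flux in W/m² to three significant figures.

226 W/m²

cos θ_z = sin φ sin δ + cos φ cos δ cos h = -0.017874 + 0.183921 = 0.166047.
Flux = S₀ · cos θ_z = 1361 × 0.166047 = 226.0 W/m².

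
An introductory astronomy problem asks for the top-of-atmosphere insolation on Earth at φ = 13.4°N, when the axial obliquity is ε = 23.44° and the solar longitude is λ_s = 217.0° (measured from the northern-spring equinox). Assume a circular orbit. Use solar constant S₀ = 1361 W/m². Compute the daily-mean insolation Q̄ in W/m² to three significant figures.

Q̄ ≈ 372 W/m²

Solar declination: sin δ = sin ε · sin λ_s = sin 23.44° × sin 217.0° = -0.23940, so δ = -13.851°.
cos H₀ = −tan(+13.4°) tan(-13.851°) = 0.0587, H₀ = 1.5120 rad.
Bracket: H₀ sin φ sin δ + cos φ cos δ sin H₀ = 1.5120×0.23175×-0.23940 + 0.97278×0.97092×0.99827 = -0.083887 + 0.942858 = 0.858971.
Q̄ = (S₀/π) × [bracket] = (1361/π) × 0.858971 = 372.1 W/m².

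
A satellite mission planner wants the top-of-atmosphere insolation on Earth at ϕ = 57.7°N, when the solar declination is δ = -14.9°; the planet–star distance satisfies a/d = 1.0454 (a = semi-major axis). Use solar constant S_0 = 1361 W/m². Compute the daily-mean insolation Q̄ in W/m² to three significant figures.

Q̄ ≈ 105 W/m²

cos h₀ = −tan(+57.7°) tan(-14.900°) = 0.4209, h₀ = 1.1364 rad.
Bracket: h₀ sin ϕ sin δ + cos ϕ cos δ sin h₀ = 1.1364×0.84526×-0.25713 + 0.53435×0.96638×0.90711 = -0.246987 + 0.468418 = 0.221431.
Inverse-square distance factor (a/d)² = 1.0454² = 1.092861.
Q̄ = (S_0/π) × 1.092861 × [bracket] = (1361/π) × 1.092861 × 0.221431 = 104.8 W/m².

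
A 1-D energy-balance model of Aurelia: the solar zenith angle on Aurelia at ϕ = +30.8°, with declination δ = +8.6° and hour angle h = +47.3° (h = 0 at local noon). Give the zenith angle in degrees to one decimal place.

θ_z = 49.3°

cos θ_z = sin ϕ sin δ + cos ϕ cos δ cos h = 0.076569 + 0.575962 = 0.652531.
θ_z = arccos(0.652531) = 49.3°.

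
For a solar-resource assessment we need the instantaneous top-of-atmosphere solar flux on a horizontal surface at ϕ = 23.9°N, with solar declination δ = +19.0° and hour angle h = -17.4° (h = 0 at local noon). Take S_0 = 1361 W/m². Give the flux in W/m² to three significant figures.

1.30e+03 W/m²

cos θ_z = sin ϕ sin δ + cos ϕ cos δ cos h = 0.131901 + 0.824887 = 0.956788.
Flux = S_0 · cos θ_z = 1361 × 0.956788 = 1302 W/m².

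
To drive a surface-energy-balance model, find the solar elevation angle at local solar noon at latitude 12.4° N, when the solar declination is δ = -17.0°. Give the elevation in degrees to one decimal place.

60.6°

At local noon the hour angle is zero, so the zenith angle equals |φ − δ| = |+12.4° − (-17.000°)| = 29.400°.
Elevation = 90° − 29.400° = 60.6°.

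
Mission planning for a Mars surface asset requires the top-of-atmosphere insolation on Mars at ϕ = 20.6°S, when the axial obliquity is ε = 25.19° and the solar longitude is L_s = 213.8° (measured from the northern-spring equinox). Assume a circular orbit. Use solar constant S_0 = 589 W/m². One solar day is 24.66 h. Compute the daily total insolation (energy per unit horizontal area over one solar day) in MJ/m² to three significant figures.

17.4 MJ/m²

Solar declination: sin δ = sin ε · sin L_s = sin 25.19° × sin 213.8° = -0.23677, so δ = -13.696°.
cos h₀ = −tan(-20.6°) tan(-13.696°) = -0.0916, h₀ = 1.6625 rad.
Bracket: h₀ sin ϕ sin δ + cos ϕ cos δ sin h₀ = 1.6625×-0.35184×-0.23677 + 0.93606×0.97157×0.99580 = 0.138495 + 0.905628 = 1.044123.
Q̄ = (S_0/π) × [bracket] = (589/π) × 1.044123 = 195.76 W/m².
Daily total = Q̄ × 24.66 h × 3600 s/h = 195.76 × 24.66 × 3600 / 10⁶ = 17.38 MJ/m².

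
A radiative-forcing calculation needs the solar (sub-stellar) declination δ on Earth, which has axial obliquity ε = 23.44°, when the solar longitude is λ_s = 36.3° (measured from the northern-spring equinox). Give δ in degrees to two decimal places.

δ = +13.62°

sin δ = sin ε · sin λ_s = sin 23.44° × sin 36.3° = 0.235496.
δ = arcsin(0.235496) = +13.62°.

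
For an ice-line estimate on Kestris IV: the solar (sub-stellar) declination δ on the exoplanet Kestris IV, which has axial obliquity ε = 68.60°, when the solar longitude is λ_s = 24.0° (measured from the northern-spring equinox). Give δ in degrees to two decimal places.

sin δ = sin ε · sin λ_s = sin 68.60° × sin 24.0° = 0.378695.
δ = arcsin(0.378695) = +22.25°.

δ = +22.25°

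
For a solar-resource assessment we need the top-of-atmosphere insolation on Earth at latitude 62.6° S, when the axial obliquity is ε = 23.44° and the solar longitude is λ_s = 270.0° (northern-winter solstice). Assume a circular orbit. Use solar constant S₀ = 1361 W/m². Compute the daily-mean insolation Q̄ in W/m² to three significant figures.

Q̄ ≈ 492 W/m²

Solar declination: sin δ = sin ε · sin λ_s = sin 23.44° × sin 270.0° = -0.39779, so δ = -23.440°.
cos H₀ = −tan(-62.6°) tan(-23.440°) = -0.8364, H₀ = 2.5615 rad.
Bracket: H₀ sin φ sin δ + cos φ cos δ sin H₀ = 2.5615×-0.88782×-0.39779 + 0.46020×0.91748×0.54806 = 0.904634 + 0.231404 = 1.136038.
Q̄ = (S₀/π) × [bracket] = (1361/π) × 1.136038 = 492.2 W/m².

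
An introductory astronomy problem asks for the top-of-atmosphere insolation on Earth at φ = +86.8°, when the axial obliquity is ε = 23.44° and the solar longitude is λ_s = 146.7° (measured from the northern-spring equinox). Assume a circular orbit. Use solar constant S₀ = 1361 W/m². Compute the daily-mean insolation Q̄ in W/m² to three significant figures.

Solar declination: sin δ = sin ε · sin λ_s = sin 23.44° × sin 146.7° = 0.21839, so δ = +12.615°.
cos H₀ = −tan(+86.8°) tan(+12.615°) = -4.0029 ≤ −1 ⇒ polar day, H₀ = π.
Bracket: H₀ sin φ sin δ + cos φ cos δ sin H₀ = 3.1416×0.99844×0.21839 + 0.05582×0.97586×0.00000 = 0.685024 + 0.000000 = 0.685024.
Q̄ = (S₀/π) × [bracket] = (1361/π) × 0.685024 = 296.8 W/m².

Q̄ ≈ 297 W/m²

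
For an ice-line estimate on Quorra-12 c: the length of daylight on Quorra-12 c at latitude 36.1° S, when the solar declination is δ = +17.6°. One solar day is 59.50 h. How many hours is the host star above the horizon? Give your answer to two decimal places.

25.33 h

cos h₀ = −tan ϕ · tan δ = −tan(-36.1°) × tan(+17.600°) = 0.2313, so h₀ = 1.3374 rad = 76.63°.
Daylight = 2h₀/(2π) × 59.50 h = (1.3374/π) × 59.50 = 25.33 h.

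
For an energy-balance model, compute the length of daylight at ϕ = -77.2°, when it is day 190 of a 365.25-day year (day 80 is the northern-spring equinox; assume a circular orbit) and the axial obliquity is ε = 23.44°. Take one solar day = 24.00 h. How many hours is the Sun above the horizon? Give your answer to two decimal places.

0.00 h

Solar longitude: L_s = 360° × (190 − 80)/365.25 = 108.419°.
sin δ = sin 23.44° × sin 108.419° = 0.37741, so δ = +22.173°.
cos h₀ = −tan ϕ · tan δ = 1.7938 ≥ 1, so the Sun never rises (polar night) and h₀ = 0.
Daylight = 2h₀/(2π) × 24.00 h = (0.0000/π) × 24.00 = 0.00 h.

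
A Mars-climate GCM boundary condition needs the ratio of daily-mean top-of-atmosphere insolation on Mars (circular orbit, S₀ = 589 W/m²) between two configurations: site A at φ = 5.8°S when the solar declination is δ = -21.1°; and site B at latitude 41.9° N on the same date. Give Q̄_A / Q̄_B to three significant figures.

Q̄_A / Q̄_B ≈ 2.75

— Configuration A (φ=-5.8°):
cos H₀ = −tan(-5.8°) tan(-21.100°) = -0.0392, H₀ = 1.6100 rad.
Bracket: H₀ sin φ sin δ + cos φ cos δ sin H₀ = 1.6100×-0.10106×-0.36000 + 0.99488×0.93295×0.99923 = 0.058574 + 0.927459 = 0.986033.
Q̄ = (S₀/π) × [bracket] = (589/π) × 0.986033 = 184.87 W/m².
— Configuration B (φ=+41.9°):
cos H₀ = −tan(+41.9°) tan(-21.100°) = 0.3462, H₀ = 1.2173 rad.
Bracket: H₀ sin φ sin δ + cos φ cos δ sin H₀ = 1.2173×0.66783×-0.36000 + 0.74431×0.93295×0.93815 = -0.292662 + 0.651455 = 0.358793.
Q̄ = (S₀/π) × [bracket] = (589/π) × 0.358793 = 67.268 W/m².
Ratio Q̄_A / Q̄_B = 184.87 / 67.268 = 2.748.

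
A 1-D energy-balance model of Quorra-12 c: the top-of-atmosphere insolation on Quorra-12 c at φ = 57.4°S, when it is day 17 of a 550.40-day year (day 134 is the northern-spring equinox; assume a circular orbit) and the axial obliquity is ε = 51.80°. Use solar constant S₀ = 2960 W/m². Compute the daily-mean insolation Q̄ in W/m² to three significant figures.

Q̄ ≈ 1.91e+03 W/m²

Solar longitude: λ_s = 360° × (17 − 134)/550.40 = -76.526°, i.e. -76.526° + 360° = 283.474°.
sin δ = sin 51.80° × sin 283.474° = -0.76423, so δ = -49.838°.
cos H₀ = −tan(-57.4°) tan(-49.838°) = -1.8528 ≤ −1 ⇒ polar day, H₀ = π.
Bracket: H₀ sin φ sin δ + cos φ cos δ sin H₀ = 3.1416×-0.84245×-0.76423 + 0.53877×0.64495×0.00000 = 2.022642 + 0.000000 = 2.022642.
Q̄ = (S₀/π) × [bracket] = (2960/π) × 2.022642 = 1906 W/m².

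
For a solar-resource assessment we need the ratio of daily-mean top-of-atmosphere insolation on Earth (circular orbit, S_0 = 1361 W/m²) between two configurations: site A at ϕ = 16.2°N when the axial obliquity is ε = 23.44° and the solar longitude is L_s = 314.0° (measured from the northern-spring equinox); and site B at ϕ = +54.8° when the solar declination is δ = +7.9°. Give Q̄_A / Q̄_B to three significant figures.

— Configuration A (ϕ=+16.2°):
Solar declination: sin δ = sin ε · sin L_s = sin 23.44° × sin 314.0° = -0.28615, so δ = -16.627°.
cos h₀ = −tan(+16.2°) tan(-16.627°) = 0.0868, h₀ = 1.4839 rad.
Bracket: h₀ sin ϕ sin δ + cos ϕ cos δ sin h₀ = 1.4839×0.27899×-0.28615 + 0.96029×0.95819×0.99623 = -0.118464 + 0.916671 = 0.798207.
Q̄ = (S_0/π) × [bracket] = (1361/π) × 0.798207 = 345.80 W/m².
— Configuration B (ϕ=+54.8°):
cos h₀ = −tan(+54.8°) tan(+7.900°) = -0.1967, h₀ = 1.7688 rad.
Bracket: h₀ sin ϕ sin δ + cos ϕ cos δ sin h₀ = 1.7688×0.81714×0.13744 + 0.57643×0.99051×0.98046 = 0.198650 + 0.559803 = 0.758453.
Q̄ = (S_0/π) × [bracket] = (1361/π) × 0.758453 = 328.58 W/m².
Ratio Q̄_A / Q̄_B = 345.80 / 328.58 = 1.052.

Q̄_A / Q̄_B ≈ 1.05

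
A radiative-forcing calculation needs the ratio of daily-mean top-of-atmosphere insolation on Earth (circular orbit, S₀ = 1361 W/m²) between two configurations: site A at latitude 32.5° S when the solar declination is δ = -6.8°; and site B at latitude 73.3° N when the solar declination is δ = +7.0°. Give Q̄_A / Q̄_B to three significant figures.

— Configuration A (φ=-32.5°):
cos H₀ = −tan(-32.5°) tan(-6.800°) = -0.0760, H₀ = 1.6468 rad.
Bracket: H₀ sin φ sin δ + cos φ cos δ sin H₀ = 1.6468×-0.53730×-0.11840 + 0.84339×0.99297×0.99711 = 0.104763 + 0.835041 = 0.939804.
Q̄ = (S₀/π) × [bracket] = (1361/π) × 0.939804 = 407.14 W/m².
— Configuration B (φ=+73.3°):
cos H₀ = −tan(+73.3°) tan(+7.000°) = -0.4093, H₀ = 1.9924 rad.
Bracket: H₀ sin φ sin δ + cos φ cos δ sin H₀ = 1.9924×0.95782×0.12187 + 0.28736×0.99255×0.91242 = 0.232572 + 0.260240 = 0.492812.
Q̄ = (S₀/π) × [bracket] = (1361/π) × 0.492812 = 213.50 W/m².
Ratio Q̄_A / Q̄_B = 407.14 / 213.50 = 1.907.

Q̄_A / Q̄_B ≈ 1.91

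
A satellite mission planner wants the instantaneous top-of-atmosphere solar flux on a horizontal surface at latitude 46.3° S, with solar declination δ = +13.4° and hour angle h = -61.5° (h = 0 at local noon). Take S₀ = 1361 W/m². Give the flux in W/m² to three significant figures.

cos θ_z = sin φ sin δ + cos φ cos δ cos h = -0.167546 + 0.320686 = 0.153140.
Flux = S₀ · cos θ_z = 1361 × 0.153140 = 208.4 W/m².

208 W/m²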